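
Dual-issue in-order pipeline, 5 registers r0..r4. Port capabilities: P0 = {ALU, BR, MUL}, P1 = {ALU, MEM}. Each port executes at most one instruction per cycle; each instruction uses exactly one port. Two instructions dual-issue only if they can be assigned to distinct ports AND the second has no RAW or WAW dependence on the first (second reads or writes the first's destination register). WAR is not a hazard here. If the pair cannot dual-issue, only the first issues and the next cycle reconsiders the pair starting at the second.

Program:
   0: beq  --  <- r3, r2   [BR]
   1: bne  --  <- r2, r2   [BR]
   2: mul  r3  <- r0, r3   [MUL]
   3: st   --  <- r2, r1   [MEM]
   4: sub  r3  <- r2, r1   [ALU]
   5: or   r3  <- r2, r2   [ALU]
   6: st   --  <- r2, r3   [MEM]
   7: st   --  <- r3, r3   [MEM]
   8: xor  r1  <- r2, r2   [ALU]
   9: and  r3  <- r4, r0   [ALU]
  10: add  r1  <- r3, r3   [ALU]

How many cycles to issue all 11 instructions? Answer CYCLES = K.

t=0 i0:beq.BR ; no-port BR/BR
t=1 i1:bne.BR ; no-port BR/MUL
t=2 i2/i3:mul.MUL;st.MEM ; pair
t=3 i4:sub.ALU ; WAW r3
t=4 i5:or.ALU ; RAW r3
t=5 i6:st.MEM ; no-port MEM/MEM
t=6 i7/i8:st.MEM;xor.ALU ; pair
t=7 i9:and.ALU ; RAW r3
t=8 i10:add.ALU ; tail

CYCLES = 9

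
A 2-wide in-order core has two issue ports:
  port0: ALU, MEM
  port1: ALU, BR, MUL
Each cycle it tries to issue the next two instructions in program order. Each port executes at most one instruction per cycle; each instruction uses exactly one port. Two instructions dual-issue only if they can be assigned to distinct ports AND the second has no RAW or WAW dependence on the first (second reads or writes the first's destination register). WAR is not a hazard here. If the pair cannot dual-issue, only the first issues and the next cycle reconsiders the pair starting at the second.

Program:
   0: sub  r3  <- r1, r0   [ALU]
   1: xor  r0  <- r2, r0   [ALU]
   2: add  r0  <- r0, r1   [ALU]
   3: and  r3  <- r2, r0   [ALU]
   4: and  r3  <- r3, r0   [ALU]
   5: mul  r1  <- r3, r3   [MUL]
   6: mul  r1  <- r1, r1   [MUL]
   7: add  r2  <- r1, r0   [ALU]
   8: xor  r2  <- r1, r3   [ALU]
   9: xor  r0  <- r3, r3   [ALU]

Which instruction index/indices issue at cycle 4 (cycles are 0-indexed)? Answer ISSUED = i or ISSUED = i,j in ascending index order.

0. sub+xor @i0+i1  | pair
1. add @i2  | RAW r0
2. and @i3  | RAW+WAW r3
3. and @i4  | RAW r3
4. mul @i5  | no-port MUL/MUL
5. mul @i6  | RAW r1
6. add @i7  | WAW r2
7. xor+xor @i8+i9  | pair

ISSUED = 5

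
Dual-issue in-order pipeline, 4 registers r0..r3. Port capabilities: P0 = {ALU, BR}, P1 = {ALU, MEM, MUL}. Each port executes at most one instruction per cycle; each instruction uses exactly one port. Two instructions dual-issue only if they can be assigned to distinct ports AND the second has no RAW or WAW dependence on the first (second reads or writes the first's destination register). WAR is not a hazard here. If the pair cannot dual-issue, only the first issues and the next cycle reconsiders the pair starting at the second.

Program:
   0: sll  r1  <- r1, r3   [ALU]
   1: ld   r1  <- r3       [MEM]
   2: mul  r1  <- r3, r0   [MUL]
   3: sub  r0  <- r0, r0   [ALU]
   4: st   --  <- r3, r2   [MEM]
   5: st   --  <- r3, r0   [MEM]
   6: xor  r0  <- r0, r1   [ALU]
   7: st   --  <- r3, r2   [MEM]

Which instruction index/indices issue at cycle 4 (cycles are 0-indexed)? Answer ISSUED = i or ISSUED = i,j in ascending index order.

ISSUED = 5,6

#0 head=0: sll i0 WAW r1
#1 head=1: ld i1 no-port MEM/MUL
#2 head=2: mul+sub i2,i3 pair
#3 head=4: st i4 no-port MEM/MEM
#4 head=5: st+xor i5,i6 pair
#5 head=7: st i7 tail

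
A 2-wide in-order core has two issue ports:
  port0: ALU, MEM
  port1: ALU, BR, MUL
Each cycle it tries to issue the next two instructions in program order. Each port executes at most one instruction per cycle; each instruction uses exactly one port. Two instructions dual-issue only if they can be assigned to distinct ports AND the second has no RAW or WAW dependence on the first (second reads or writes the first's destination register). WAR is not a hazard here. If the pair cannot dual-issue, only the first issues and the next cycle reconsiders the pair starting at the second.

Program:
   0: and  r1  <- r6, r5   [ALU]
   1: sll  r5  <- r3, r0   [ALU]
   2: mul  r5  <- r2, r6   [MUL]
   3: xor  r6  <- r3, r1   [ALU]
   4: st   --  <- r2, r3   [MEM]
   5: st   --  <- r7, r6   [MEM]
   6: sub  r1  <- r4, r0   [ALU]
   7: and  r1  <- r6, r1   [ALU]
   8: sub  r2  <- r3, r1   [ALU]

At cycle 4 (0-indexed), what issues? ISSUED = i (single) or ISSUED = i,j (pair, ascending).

ISSUED = 7

0. and.ALU+sll.ALU @i0&i1  | dual
1. mul.MUL+xor.ALU @i2&i3  | dual
2. st.MEM @i4  | no-port MEM/MEM
3. st.MEM+sub.ALU @i5&i6  | dual
4. and.ALU @i7  | RAW r1
5. sub.ALU @i8  | tail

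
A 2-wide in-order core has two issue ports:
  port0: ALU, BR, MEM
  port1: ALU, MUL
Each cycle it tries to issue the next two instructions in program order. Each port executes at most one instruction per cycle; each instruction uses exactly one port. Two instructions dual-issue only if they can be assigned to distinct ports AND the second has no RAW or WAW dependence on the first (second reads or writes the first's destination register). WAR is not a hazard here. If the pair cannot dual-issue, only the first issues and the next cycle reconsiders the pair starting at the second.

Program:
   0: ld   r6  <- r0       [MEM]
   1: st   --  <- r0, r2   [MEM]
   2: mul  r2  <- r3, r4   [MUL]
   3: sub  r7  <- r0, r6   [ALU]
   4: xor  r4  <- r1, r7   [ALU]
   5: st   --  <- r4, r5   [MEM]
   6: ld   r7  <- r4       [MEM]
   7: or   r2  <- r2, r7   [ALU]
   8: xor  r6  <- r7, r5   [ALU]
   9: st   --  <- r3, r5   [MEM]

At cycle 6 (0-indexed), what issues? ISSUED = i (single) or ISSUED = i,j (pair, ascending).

ISSUED = 7,8

0. ld @i0  | no-port MEM/MEM
1. st+mul @i1/i2  | 2-wide
2. sub @i3  | RAW r7
3. xor @i4  | RAW r4
4. st @i5  | no-port MEM/MEM
5. ld @i6  | RAW r7
6. or+xor @i7/i8  | 2-wide
7. st @i9  | tail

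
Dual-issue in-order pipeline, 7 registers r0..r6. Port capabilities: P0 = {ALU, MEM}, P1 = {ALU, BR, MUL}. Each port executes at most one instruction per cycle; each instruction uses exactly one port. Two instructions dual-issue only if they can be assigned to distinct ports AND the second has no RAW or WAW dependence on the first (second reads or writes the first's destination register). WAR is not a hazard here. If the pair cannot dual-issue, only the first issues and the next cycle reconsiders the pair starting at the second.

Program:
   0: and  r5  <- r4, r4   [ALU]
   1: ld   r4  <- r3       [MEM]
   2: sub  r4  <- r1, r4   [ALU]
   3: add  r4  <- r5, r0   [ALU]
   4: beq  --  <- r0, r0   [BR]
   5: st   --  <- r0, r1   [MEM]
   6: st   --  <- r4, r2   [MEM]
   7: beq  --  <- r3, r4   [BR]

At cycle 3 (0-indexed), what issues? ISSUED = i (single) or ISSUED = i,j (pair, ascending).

ISSUED = 5

  cy0 -> i0+i1 (and;ld) 2-wide
  cy1 -> i2 (sub) WAW r4
  cy2 -> i3+i4 (add;beq) 2-wide
  cy3 -> i5 (st) no-port MEM/MEM
  cy4 -> i6+i7 (st;beq) 2-wide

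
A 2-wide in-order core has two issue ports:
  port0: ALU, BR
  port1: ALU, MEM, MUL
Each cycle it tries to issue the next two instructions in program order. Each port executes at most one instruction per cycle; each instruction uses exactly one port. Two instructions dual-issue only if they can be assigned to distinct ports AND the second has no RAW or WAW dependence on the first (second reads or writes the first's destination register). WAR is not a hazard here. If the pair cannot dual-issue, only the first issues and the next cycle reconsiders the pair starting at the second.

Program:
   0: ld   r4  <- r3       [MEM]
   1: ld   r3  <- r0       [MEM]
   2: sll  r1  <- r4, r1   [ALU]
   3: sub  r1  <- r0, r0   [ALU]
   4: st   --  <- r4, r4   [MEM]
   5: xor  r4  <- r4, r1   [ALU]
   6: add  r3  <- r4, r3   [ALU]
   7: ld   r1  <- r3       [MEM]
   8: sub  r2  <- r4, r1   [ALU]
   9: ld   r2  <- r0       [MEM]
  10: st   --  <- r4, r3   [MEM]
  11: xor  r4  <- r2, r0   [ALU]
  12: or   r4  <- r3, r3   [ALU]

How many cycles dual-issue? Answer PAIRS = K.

c0: i0 ld  no-port MEM/MEM
c1: i1/i2 ld sll  pair
c2: i3/i4 sub st  pair
c3: i5 xor  RAW r4
c4: i6 add  RAW r3
c5: i7 ld  RAW r1
c6: i8 sub  WAW r2
c7: i9 ld  no-port MEM/MEM
c8: i10/i11 st xor  pair
c9: i12 or  tail

PAIRS = 3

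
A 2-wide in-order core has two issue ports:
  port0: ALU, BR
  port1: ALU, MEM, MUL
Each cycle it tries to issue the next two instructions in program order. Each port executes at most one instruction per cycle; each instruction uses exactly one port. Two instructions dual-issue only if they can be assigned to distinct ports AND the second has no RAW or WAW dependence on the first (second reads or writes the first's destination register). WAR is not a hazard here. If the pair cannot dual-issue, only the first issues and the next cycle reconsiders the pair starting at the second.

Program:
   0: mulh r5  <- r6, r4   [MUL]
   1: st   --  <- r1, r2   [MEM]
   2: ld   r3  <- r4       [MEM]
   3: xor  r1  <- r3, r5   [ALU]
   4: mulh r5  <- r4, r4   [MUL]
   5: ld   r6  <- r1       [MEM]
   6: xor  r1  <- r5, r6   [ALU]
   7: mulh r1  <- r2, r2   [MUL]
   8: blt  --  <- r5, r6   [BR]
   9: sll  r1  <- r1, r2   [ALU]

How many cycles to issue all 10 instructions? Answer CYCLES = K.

0. mulh @i0  | no-port MUL/MEM
1. st @i1  | no-port MEM/MEM
2. ld @i2  | RAW r3
3. xor mulh @i3,i4  | 2-wide
4. ld @i5  | RAW r6
5. xor @i6  | WAW r1
6. mulh blt @i7,i8  | 2-wide
7. sll @i9  | tail

CYCLES = 8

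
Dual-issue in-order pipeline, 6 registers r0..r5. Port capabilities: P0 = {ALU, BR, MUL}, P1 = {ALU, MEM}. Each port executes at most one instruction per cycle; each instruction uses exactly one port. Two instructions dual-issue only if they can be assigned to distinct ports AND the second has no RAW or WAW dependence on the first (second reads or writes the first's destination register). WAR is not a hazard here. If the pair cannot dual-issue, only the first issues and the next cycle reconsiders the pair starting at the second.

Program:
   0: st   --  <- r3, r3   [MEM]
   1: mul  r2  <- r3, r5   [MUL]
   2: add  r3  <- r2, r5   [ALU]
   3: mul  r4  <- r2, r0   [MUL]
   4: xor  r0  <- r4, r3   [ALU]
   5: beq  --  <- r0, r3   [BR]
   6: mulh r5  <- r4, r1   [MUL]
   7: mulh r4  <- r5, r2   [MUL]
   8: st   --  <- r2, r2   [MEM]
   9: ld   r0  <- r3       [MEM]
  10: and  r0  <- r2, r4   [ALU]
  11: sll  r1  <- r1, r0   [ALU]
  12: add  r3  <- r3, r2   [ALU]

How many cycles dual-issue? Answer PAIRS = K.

PAIRS = 4

  cy0 -> i0&i1 (st/mul) 2-wide
  cy1 -> i2&i3 (add/mul) 2-wide
  cy2 -> i4 (xor) RAW r0
  cy3 -> i5 (beq) no-port BR/MUL
  cy4 -> i6 (mulh) no-port MUL/MUL
  cy5 -> i7&i8 (mulh/st) 2-wide
  cy6 -> i9 (ld) WAW r0
  cy7 -> i10 (and) RAW r0
  cy8 -> i11&i12 (sll/add) 2-wide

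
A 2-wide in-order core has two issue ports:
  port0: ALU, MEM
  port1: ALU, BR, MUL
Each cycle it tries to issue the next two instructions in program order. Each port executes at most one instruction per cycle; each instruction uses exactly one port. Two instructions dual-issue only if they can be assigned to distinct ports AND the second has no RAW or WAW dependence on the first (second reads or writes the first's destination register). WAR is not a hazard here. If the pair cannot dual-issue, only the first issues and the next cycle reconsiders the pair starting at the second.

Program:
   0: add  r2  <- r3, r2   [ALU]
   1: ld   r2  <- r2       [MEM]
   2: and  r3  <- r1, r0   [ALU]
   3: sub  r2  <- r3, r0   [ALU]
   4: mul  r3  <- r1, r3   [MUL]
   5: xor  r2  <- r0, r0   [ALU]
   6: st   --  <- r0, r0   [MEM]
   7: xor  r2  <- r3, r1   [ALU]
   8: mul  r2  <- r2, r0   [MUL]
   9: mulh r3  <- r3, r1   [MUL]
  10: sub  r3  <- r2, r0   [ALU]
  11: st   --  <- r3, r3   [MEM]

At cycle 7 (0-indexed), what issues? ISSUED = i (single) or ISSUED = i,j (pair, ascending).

t=0 i0:add ; RAW+WAW r2
t=1 i1,i2:ld;and ; pair
t=2 i3,i4:sub;mul ; pair
t=3 i5,i6:xor;st ; pair
t=4 i7:xor ; RAW+WAW r2
t=5 i8:mul ; no-port MUL/MUL
t=6 i9:mulh ; WAW r3
t=7 i10:sub ; RAW r3
t=8 i11:st ; tail

ISSUED = 10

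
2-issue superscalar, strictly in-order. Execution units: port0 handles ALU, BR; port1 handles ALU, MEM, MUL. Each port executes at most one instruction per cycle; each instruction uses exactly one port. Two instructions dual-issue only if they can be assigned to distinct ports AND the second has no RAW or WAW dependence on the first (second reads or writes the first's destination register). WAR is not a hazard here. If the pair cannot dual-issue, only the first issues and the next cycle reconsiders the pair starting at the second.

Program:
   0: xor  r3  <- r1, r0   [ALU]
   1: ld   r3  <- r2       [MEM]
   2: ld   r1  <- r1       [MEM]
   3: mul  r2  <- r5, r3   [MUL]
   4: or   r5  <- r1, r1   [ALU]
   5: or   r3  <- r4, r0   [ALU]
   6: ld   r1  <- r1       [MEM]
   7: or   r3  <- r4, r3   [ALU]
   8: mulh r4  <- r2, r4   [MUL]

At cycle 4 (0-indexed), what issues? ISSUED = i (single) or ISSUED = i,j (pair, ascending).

#0 head=0: xor.ALU i0 WAW r3
#1 head=1: ld.MEM i1 no-port MEM/MEM
#2 head=2: ld.MEM i2 no-port MEM/MUL
#3 head=3: mul.MUL+or.ALU i3&i4 pair
#4 head=5: or.ALU+ld.MEM i5&i6 pair
#5 head=7: or.ALU+mulh.MUL i7&i8 pair

ISSUED = 5,6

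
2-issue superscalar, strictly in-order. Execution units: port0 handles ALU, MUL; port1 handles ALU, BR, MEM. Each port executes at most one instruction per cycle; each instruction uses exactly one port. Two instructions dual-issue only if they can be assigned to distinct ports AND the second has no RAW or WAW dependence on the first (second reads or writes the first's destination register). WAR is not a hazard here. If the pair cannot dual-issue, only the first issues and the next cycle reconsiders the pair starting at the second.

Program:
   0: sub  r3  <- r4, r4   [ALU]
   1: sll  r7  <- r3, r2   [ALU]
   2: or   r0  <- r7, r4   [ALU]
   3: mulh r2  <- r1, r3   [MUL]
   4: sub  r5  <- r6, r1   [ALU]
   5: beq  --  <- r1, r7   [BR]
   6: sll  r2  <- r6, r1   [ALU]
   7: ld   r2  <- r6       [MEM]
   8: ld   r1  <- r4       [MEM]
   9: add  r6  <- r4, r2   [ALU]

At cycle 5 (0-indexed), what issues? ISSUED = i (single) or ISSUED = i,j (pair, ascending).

#0 head=0: sub i0 RAW r3
#1 head=1: sll i1 RAW r7
#2 head=2: or/mulh i2&i3 dual
#3 head=4: sub/beq i4&i5 dual
#4 head=6: sll i6 WAW r2
#5 head=7: ld i7 no-port MEM/MEM
#6 head=8: ld/add i8&i9 dual

ISSUED = 7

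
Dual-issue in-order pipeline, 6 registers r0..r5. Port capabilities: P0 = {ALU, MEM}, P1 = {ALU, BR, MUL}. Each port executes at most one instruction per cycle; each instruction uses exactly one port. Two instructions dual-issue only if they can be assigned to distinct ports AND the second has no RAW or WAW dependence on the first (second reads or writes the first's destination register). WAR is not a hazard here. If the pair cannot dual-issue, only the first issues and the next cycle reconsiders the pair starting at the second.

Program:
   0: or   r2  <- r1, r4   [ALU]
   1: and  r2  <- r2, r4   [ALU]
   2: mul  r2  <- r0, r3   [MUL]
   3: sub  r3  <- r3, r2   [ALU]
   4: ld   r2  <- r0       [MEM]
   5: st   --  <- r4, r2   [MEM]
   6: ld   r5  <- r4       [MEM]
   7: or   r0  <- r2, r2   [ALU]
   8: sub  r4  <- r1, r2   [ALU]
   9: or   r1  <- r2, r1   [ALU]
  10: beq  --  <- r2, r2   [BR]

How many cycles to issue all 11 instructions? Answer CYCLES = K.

CYCLES = 8

0. or @i0  | RAW+WAW r2
1. and @i1  | WAW r2
2. mul @i2  | RAW r2
3. sub/ld @i3,i4  | 2-wide
4. st @i5  | no-port MEM/MEM
5. ld/or @i6,i7  | 2-wide
6. sub/or @i8,i9  | 2-wide
7. beq @i10  | tail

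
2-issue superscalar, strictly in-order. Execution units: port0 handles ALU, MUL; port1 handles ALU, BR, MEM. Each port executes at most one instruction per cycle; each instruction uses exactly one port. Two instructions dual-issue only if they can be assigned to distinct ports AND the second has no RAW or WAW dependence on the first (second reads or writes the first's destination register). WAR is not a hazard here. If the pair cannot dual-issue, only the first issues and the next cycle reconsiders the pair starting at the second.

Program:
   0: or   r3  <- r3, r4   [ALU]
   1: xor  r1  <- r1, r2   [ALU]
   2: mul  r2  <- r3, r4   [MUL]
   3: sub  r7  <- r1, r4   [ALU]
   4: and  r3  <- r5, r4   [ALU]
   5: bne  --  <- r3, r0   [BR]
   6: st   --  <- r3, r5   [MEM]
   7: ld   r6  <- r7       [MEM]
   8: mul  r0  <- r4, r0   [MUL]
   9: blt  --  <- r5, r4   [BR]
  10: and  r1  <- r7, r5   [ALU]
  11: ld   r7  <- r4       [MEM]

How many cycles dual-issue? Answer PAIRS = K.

PAIRS = 4

c0: i0/i1 or.ALU/xor.ALU  pair
c1: i2/i3 mul.MUL/sub.ALU  pair
c2: i4 and.ALU  RAW r3
c3: i5 bne.BR  no-port BR/MEM
c4: i6 st.MEM  no-port MEM/MEM
c5: i7/i8 ld.MEM/mul.MUL  pair
c6: i9/i10 blt.BR/and.ALU  pair
c7: i11 ld.MEM  tail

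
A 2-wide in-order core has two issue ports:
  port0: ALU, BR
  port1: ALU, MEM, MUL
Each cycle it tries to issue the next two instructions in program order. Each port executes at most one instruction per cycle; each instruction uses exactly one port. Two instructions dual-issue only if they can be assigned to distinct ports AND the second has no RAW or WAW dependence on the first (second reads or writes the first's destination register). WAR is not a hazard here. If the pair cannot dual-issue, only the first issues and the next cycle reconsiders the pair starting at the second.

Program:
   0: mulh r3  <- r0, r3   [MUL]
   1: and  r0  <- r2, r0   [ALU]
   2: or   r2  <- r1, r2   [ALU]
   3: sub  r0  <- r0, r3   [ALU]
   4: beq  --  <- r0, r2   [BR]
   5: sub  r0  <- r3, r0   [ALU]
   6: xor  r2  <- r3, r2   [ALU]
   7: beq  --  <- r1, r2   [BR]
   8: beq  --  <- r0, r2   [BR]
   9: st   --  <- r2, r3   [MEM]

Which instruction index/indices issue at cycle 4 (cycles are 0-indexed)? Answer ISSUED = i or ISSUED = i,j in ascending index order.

t=0 i0&i1:mulh and ; pair
t=1 i2&i3:or sub ; pair
t=2 i4&i5:beq sub ; pair
t=3 i6:xor ; RAW r2
t=4 i7:beq ; no-port BR/BR
t=5 i8&i9:beq st ; pair

ISSUED = 7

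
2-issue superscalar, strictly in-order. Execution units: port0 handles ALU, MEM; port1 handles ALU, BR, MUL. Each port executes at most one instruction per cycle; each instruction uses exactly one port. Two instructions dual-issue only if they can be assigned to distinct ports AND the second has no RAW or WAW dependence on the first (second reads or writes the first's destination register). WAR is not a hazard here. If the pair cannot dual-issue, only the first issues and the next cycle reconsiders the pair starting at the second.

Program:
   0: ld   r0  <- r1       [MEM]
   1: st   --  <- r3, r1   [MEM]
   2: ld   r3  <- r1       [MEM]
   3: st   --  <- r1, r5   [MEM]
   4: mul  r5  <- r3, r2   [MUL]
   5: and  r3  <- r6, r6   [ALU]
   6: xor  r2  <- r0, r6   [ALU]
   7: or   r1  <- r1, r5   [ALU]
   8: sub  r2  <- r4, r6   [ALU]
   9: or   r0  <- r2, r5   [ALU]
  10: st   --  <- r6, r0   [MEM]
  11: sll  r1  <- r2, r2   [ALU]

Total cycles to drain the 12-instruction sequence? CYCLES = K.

  cy0 -> i0 (ld.MEM) no-port MEM/MEM
  cy1 -> i1 (st.MEM) no-port MEM/MEM
  cy2 -> i2 (ld.MEM) no-port MEM/MEM
  cy3 -> i3&i4 (st.MEM mul.MUL) 2-wide
  cy4 -> i5&i6 (and.ALU xor.ALU) 2-wide
  cy5 -> i7&i8 (or.ALU sub.ALU) 2-wide
  cy6 -> i9 (or.ALU) RAW r0
  cy7 -> i10&i11 (st.MEM sll.ALU) 2-wide

CYCLES = 8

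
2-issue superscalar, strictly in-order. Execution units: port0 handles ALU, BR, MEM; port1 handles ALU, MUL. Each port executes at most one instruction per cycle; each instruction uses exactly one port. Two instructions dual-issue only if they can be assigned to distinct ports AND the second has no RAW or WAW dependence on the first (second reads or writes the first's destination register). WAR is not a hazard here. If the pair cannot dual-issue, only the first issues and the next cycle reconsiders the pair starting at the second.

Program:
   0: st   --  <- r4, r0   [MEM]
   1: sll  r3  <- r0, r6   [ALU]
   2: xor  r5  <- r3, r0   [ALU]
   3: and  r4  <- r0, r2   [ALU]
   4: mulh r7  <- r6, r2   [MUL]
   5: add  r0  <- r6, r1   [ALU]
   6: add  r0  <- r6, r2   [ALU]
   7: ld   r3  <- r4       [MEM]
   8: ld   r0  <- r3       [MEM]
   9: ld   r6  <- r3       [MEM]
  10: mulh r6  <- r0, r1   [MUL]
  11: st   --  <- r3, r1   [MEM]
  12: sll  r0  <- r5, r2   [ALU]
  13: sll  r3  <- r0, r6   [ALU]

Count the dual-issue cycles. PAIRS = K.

PAIRS = 5

t=0 i0+i1:st/sll ; 2-wide
t=1 i2+i3:xor/and ; 2-wide
t=2 i4+i5:mulh/add ; 2-wide
t=3 i6+i7:add/ld ; 2-wide
t=4 i8:ld ; no-port MEM/MEM
t=5 i9:ld ; WAW r6
t=6 i10+i11:mulh/st ; 2-wide
t=7 i12:sll ; RAW r0
t=8 i13:sll ; tail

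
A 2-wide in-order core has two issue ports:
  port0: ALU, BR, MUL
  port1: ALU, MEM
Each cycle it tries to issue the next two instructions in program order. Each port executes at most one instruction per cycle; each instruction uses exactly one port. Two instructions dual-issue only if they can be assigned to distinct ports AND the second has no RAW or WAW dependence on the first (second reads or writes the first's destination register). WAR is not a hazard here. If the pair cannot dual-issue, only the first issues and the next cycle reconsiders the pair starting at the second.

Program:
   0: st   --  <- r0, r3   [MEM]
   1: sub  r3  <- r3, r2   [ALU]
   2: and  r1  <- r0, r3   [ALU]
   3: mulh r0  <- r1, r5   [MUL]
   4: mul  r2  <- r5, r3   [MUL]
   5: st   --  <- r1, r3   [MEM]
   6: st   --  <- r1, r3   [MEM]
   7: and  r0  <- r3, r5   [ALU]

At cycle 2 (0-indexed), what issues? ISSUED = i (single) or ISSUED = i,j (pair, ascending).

ISSUED = 3

t=0 i0,i1:st+sub ; pair
t=1 i2:and ; RAW r1
t=2 i3:mulh ; no-port MUL/MUL
t=3 i4,i5:mul+st ; pair
t=4 i6,i7:st+and ; pair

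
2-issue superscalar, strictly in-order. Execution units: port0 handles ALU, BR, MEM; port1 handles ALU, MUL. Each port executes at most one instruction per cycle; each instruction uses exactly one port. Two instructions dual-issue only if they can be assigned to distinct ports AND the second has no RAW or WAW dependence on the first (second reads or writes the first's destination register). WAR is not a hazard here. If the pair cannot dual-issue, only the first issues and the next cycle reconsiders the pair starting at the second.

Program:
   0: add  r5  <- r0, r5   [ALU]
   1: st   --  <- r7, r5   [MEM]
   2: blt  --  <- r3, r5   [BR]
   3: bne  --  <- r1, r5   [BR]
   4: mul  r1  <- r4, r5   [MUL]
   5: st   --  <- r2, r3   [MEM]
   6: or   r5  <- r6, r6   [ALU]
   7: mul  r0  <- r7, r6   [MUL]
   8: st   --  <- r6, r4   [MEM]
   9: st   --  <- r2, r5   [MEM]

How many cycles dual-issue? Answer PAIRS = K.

PAIRS = 3

0. add.ALU @i0  | RAW r5
1. st.MEM @i1  | no-port MEM/BR
2. blt.BR @i2  | no-port BR/BR
3. bne.BR mul.MUL @i3&i4  | dual
4. st.MEM or.ALU @i5&i6  | dual
5. mul.MUL st.MEM @i7&i8  | dual
6. st.MEM @i9  | tail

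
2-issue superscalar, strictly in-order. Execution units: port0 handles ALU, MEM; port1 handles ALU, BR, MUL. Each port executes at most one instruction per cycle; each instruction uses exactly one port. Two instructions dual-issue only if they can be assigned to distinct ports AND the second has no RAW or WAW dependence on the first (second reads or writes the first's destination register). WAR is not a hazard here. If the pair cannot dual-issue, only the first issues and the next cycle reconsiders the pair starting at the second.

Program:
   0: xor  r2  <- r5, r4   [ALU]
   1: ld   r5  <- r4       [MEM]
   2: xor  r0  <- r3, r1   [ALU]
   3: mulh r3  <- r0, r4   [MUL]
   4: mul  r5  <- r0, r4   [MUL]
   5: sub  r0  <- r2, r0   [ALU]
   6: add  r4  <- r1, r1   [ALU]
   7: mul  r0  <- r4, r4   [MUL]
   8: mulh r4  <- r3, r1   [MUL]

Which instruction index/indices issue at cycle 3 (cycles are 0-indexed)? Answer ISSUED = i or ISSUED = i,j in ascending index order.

ISSUED = 4,5

t=0 i0&i1:xor.ALU ld.MEM ; dual
t=1 i2:xor.ALU ; RAW r0
t=2 i3:mulh.MUL ; no-port MUL/MUL
t=3 i4&i5:mul.MUL sub.ALU ; dual
t=4 i6:add.ALU ; RAW r4
t=5 i7:mul.MUL ; no-port MUL/MUL
t=6 i8:mulh.MUL ; tail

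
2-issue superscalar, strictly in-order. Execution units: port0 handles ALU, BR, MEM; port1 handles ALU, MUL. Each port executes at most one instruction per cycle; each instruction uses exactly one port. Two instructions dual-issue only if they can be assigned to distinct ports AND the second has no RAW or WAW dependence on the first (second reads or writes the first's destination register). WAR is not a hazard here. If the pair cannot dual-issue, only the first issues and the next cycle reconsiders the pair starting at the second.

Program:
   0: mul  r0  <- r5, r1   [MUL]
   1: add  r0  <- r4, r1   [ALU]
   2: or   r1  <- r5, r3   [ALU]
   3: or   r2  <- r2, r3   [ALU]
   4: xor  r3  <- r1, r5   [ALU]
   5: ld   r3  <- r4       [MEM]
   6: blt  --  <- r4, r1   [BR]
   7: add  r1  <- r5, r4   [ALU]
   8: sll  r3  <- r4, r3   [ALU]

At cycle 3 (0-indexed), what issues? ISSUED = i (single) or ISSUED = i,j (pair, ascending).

t=0 i0:mul ; WAW r0
t=1 i1&i2:add;or ; 2-wide
t=2 i3&i4:or;xor ; 2-wide
t=3 i5:ld ; no-port MEM/BR
t=4 i6&i7:blt;add ; 2-wide
t=5 i8:sll ; tail

ISSUED = 5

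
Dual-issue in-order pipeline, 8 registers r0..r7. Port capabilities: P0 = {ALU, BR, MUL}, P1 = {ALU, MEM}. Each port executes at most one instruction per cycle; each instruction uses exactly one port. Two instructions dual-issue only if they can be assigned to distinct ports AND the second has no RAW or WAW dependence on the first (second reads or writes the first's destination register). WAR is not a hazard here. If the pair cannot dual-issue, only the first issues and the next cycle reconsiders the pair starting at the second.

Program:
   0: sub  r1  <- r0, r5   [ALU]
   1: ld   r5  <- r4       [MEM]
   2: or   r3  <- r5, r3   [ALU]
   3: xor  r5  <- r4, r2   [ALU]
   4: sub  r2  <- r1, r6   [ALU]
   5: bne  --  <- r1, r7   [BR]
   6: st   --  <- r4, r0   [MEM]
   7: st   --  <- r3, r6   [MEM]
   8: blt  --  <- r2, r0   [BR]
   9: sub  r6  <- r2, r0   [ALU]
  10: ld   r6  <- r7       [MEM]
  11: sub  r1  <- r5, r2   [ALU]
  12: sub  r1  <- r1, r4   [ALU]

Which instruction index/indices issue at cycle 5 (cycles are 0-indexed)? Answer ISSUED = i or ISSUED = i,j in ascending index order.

ISSUED = 9

  cy0 -> i0&i1 (sub.ALU;ld.MEM) dual
  cy1 -> i2&i3 (or.ALU;xor.ALU) dual
  cy2 -> i4&i5 (sub.ALU;bne.BR) dual
  cy3 -> i6 (st.MEM) no-port MEM/MEM
  cy4 -> i7&i8 (st.MEM;blt.BR) dual
  cy5 -> i9 (sub.ALU) WAW r6
  cy6 -> i10&i11 (ld.MEM;sub.ALU) dual
  cy7 -> i12 (sub.ALU) tail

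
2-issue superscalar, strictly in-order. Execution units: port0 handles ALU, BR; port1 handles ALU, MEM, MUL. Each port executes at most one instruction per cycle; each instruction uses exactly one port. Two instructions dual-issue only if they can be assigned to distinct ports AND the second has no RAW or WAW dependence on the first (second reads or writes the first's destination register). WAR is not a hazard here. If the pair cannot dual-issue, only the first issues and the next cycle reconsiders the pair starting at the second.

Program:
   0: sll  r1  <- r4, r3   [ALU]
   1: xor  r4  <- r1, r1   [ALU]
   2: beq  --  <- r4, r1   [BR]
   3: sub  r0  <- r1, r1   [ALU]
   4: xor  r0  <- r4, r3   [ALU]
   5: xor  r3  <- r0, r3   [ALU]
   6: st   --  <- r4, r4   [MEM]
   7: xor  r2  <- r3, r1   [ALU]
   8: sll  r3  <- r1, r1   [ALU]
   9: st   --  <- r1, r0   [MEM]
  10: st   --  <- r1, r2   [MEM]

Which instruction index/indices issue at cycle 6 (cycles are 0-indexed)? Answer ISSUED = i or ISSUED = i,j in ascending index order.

[0] i0  sll.ALU  -- RAW r1
[1] i1  xor.ALU  -- RAW r4
[2] i2/i3  beq.BR+sub.ALU  -- dual
[3] i4  xor.ALU  -- RAW r0
[4] i5/i6  xor.ALU+st.MEM  -- dual
[5] i7/i8  xor.ALU+sll.ALU  -- dual
[6] i9  st.MEM  -- no-port MEM/MEM
[7] i10  st.MEM  -- tail

ISSUED = 9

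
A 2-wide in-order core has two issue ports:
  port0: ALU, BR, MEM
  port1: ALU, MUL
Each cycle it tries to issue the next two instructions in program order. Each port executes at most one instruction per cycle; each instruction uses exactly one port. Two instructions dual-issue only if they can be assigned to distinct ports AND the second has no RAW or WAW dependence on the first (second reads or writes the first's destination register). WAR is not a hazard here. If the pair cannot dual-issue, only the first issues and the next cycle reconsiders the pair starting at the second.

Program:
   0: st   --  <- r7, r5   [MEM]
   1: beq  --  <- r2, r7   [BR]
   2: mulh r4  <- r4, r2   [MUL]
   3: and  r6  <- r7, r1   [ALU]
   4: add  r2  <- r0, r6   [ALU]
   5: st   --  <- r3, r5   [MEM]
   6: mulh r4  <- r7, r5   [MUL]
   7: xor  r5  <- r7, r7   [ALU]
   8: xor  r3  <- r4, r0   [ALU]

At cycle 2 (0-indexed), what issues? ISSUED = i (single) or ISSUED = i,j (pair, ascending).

  cy0 -> i0 (st) no-port MEM/BR
  cy1 -> i1,i2 (beq;mulh) dual
  cy2 -> i3 (and) RAW r6
  cy3 -> i4,i5 (add;st) dual
  cy4 -> i6,i7 (mulh;xor) dual
  cy5 -> i8 (xor) tail

ISSUED = 3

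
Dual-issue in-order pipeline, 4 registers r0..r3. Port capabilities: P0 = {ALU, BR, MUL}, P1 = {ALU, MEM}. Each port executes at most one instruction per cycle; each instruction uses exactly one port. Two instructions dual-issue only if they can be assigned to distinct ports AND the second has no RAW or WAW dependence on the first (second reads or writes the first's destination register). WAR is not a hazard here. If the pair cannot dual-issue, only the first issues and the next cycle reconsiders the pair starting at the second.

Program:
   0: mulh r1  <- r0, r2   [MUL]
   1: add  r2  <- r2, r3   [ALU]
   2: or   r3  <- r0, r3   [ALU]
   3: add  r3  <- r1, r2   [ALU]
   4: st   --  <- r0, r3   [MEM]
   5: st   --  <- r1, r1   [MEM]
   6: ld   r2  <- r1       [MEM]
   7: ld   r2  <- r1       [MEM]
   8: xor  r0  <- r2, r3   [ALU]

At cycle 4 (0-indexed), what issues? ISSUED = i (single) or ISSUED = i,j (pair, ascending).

ISSUED = 5

#0 head=0: mulh;add i0&i1 pair
#1 head=2: or i2 WAW r3
#2 head=3: add i3 RAW r3
#3 head=4: st i4 no-port MEM/MEM
#4 head=5: st i5 no-port MEM/MEM
#5 head=6: ld i6 no-port MEM/MEM
#6 head=7: ld i7 RAW r2
#7 head=8: xor i8 tail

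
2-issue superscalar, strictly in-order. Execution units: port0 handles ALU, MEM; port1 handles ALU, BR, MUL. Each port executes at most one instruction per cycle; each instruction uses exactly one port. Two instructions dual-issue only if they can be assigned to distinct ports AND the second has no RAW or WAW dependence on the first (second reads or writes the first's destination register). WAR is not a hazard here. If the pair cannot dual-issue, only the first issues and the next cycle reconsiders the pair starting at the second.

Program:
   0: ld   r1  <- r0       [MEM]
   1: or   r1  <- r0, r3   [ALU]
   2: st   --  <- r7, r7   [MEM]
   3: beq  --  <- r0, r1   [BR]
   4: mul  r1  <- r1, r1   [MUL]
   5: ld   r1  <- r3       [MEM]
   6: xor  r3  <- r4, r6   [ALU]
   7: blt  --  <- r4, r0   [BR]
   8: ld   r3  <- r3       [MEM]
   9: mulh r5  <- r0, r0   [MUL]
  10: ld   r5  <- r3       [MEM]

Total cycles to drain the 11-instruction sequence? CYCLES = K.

CYCLES = 8

  cy0 -> i0 (ld.MEM) WAW r1
  cy1 -> i1/i2 (or.ALU+st.MEM) pair
  cy2 -> i3 (beq.BR) no-port BR/MUL
  cy3 -> i4 (mul.MUL) WAW r1
  cy4 -> i5/i6 (ld.MEM+xor.ALU) pair
  cy5 -> i7/i8 (blt.BR+ld.MEM) pair
  cy6 -> i9 (mulh.MUL) WAW r5
  cy7 -> i10 (ld.MEM) tail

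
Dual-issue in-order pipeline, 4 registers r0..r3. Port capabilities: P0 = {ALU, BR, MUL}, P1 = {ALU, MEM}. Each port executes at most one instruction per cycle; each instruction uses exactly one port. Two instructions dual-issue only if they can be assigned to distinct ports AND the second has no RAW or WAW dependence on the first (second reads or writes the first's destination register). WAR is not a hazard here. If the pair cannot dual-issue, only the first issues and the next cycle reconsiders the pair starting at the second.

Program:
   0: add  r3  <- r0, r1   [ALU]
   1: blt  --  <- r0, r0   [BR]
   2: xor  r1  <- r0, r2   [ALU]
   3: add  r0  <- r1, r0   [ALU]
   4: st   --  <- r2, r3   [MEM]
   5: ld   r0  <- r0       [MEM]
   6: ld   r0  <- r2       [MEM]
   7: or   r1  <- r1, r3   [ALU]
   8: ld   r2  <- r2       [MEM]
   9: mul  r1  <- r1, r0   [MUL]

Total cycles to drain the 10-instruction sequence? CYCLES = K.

CYCLES = 6

t=0 i0+i1:add;blt ; 2-wide
t=1 i2:xor ; RAW r1
t=2 i3+i4:add;st ; 2-wide
t=3 i5:ld ; no-port MEM/MEM
t=4 i6+i7:ld;or ; 2-wide
t=5 i8+i9:ld;mul ; 2-wide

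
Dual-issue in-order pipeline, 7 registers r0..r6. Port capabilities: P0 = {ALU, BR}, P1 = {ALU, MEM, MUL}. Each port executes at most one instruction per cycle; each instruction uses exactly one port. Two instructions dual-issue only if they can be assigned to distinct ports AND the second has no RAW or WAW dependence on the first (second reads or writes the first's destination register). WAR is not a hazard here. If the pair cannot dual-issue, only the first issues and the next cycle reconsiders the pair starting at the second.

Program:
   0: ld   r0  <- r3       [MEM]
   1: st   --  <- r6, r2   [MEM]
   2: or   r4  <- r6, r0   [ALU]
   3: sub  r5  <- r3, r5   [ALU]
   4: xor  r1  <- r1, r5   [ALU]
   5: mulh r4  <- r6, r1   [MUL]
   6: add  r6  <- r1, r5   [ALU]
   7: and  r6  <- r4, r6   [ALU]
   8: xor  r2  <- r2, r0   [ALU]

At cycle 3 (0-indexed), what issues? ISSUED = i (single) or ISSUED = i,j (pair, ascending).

#0 head=0: ld.MEM i0 no-port MEM/MEM
#1 head=1: st.MEM;or.ALU i1,i2 pair
#2 head=3: sub.ALU i3 RAW r5
#3 head=4: xor.ALU i4 RAW r1
#4 head=5: mulh.MUL;add.ALU i5,i6 pair
#5 head=7: and.ALU;xor.ALU i7,i8 pair

ISSUED = 4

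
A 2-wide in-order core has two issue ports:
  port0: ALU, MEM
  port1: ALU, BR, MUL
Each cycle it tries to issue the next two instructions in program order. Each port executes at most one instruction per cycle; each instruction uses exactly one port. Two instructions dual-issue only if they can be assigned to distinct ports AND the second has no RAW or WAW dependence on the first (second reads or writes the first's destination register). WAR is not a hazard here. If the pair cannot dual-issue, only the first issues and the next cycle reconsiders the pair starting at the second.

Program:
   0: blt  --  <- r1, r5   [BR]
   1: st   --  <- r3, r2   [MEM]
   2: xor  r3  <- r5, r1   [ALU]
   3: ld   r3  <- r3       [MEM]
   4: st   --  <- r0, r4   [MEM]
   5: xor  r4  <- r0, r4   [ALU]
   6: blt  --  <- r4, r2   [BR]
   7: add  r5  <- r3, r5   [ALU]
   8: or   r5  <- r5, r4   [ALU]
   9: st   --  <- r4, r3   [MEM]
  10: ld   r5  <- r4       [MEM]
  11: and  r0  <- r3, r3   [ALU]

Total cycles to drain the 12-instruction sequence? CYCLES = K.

CYCLES = 7

#0 head=0: blt+st i0,i1 pair
#1 head=2: xor i2 RAW+WAW r3
#2 head=3: ld i3 no-port MEM/MEM
#3 head=4: st+xor i4,i5 pair
#4 head=6: blt+add i6,i7 pair
#5 head=8: or+st i8,i9 pair
#6 head=10: ld+and i10,i11 pair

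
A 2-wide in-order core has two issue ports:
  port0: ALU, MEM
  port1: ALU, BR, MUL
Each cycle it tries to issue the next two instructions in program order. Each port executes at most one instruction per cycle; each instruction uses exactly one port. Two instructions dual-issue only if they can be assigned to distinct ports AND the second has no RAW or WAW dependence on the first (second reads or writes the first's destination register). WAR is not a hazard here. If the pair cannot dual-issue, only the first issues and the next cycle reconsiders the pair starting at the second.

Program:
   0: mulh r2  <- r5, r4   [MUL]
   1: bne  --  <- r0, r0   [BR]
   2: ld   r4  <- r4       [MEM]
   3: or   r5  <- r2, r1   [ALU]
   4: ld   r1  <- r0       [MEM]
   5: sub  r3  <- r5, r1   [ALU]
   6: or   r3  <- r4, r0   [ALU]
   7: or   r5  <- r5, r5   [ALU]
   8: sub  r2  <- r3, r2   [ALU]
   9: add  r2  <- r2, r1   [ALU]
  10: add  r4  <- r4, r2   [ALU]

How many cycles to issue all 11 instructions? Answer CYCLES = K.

CYCLES = 8

c0: i0 mulh.MUL  no-port MUL/BR
c1: i1,i2 bne.BR/ld.MEM  pair
c2: i3,i4 or.ALU/ld.MEM  pair
c3: i5 sub.ALU  WAW r3
c4: i6,i7 or.ALU/or.ALU  pair
c5: i8 sub.ALU  RAW+WAW r2
c6: i9 add.ALU  RAW r2
c7: i10 add.ALU  tail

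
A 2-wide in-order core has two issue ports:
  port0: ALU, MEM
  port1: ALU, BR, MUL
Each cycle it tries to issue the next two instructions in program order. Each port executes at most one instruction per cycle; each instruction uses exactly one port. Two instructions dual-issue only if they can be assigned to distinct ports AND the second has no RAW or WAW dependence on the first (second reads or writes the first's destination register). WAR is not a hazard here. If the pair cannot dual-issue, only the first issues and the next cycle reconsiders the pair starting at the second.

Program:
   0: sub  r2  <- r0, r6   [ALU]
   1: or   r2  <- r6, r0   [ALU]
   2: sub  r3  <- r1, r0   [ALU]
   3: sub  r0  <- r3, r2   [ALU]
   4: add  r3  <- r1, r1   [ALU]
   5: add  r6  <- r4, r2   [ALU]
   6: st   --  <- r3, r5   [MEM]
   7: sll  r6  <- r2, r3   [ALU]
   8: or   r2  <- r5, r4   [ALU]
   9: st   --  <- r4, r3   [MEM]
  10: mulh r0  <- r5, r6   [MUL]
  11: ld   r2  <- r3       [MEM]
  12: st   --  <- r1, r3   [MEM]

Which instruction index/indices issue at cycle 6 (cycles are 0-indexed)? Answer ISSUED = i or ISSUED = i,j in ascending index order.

  cy0 -> i0 (sub) WAW r2
  cy1 -> i1&i2 (or+sub) dual
  cy2 -> i3&i4 (sub+add) dual
  cy3 -> i5&i6 (add+st) dual
  cy4 -> i7&i8 (sll+or) dual
  cy5 -> i9&i10 (st+mulh) dual
  cy6 -> i11 (ld) no-port MEM/MEM
  cy7 -> i12 (st) tail

ISSUED = 11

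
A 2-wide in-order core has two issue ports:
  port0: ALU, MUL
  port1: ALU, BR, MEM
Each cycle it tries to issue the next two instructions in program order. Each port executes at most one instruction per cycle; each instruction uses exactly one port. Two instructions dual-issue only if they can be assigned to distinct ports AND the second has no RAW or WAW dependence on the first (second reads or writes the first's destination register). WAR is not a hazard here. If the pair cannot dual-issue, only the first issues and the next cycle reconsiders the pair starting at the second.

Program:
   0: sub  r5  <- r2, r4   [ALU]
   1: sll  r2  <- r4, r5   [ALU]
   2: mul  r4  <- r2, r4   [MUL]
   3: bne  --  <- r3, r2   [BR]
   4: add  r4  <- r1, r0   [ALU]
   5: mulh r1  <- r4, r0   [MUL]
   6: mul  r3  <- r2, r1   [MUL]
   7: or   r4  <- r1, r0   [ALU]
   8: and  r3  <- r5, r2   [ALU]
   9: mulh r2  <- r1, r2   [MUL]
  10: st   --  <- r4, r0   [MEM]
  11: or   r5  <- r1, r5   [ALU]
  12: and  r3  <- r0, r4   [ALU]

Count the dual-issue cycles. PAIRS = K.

PAIRS = 4

  cy0 -> i0 (sub) RAW r5
  cy1 -> i1 (sll) RAW r2
  cy2 -> i2,i3 (mul bne) 2-wide
  cy3 -> i4 (add) RAW r4
  cy4 -> i5 (mulh) no-port MUL/MUL
  cy5 -> i6,i7 (mul or) 2-wide
  cy6 -> i8,i9 (and mulh) 2-wide
  cy7 -> i10,i11 (st or) 2-wide
  cy8 -> i12 (and) tail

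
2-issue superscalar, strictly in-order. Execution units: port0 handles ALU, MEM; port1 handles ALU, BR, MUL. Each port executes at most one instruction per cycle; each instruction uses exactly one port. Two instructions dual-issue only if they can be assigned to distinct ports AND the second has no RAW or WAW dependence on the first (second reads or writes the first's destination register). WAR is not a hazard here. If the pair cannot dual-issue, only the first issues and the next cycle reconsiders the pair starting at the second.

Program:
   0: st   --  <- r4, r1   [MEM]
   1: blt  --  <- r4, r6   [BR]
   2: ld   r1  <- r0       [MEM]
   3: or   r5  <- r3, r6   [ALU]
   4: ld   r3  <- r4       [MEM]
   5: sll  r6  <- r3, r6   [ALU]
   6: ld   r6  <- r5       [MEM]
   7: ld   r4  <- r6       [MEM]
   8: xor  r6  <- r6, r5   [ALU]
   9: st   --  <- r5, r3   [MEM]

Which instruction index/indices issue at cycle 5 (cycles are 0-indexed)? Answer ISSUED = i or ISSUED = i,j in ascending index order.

ISSUED = 7,8

0. st.MEM/blt.BR @i0&i1  | 2-wide
1. ld.MEM/or.ALU @i2&i3  | 2-wide
2. ld.MEM @i4  | RAW r3
3. sll.ALU @i5  | WAW r6
4. ld.MEM @i6  | no-port MEM/MEM
5. ld.MEM/xor.ALU @i7&i8  | 2-wide
6. st.MEM @i9  | tail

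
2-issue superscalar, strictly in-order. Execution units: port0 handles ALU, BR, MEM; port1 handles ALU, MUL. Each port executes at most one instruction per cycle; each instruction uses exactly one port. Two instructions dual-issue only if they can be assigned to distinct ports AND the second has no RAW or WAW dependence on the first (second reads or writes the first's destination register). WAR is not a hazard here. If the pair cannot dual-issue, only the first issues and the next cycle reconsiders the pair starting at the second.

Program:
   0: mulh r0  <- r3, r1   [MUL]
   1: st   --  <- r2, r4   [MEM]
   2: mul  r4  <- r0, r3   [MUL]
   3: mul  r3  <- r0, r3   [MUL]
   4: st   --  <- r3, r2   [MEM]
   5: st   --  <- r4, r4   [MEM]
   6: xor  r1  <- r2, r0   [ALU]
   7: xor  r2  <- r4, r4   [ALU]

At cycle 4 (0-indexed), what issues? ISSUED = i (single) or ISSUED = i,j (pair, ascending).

ISSUED = 5,6

t=0 i0+i1:mulh.MUL/st.MEM ; 2-wide
t=1 i2:mul.MUL ; no-port MUL/MUL
t=2 i3:mul.MUL ; RAW r3
t=3 i4:st.MEM ; no-port MEM/MEM
t=4 i5+i6:st.MEM/xor.ALU ; 2-wide
t=5 i7:xor.ALU ; tail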